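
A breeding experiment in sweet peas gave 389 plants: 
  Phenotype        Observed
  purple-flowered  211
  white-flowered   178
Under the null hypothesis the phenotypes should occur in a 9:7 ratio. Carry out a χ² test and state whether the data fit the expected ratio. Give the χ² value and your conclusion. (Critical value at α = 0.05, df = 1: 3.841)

Expected counts for N = 389 under a 9:7 ratio (total parts = 16):
  purple-flowered: 389 × 9/16 = 218.8125
  white-flowered: 389 × 7/16 = 170.1875
χ² = Σ (O − E)² / E
  purple-flowered: (211 − 218.8125)² / 218.8125 = 0.2789
  white-flowered: (178 − 170.1875)² / 170.1875 = 0.3586
χ² = 0.2789 + 0.3586 = 0.6375 ≈ 0.638
Degrees of freedom = 2 − 1 = 1; critical value at α = 0.05 is 3.841.
Since 0.638 < 3.841, we fail to reject the null hypothesis — the data are consistent with the 9:7 ratio.

0.638; consistent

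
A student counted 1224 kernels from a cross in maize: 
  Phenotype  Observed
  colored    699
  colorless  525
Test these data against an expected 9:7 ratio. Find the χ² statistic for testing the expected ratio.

0.366

Expected counts for N = 1224 under a 9:7 ratio (total parts = 16):
  colored: 1224 × 9/16 = 688.5
  colorless: 1224 × 7/16 = 535.5
χ² = Σ (O − E)² / E
  colored: (699 − 688.5)² / 688.5 = 0.1601
  colorless: (525 − 535.5)² / 535.5 = 0.2059
χ² = 0.1601 + 0.2059 = 0.366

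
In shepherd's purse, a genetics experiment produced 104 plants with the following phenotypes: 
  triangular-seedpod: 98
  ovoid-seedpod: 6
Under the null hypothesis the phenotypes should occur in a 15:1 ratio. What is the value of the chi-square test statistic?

Under the 15:1 hypothesis (Σ ratio = 16, N = 104):
  triangular-seedpod: 104 × 15/16 = 97.5
  ovoid-seedpod: 104 × 1/16 = 6.5
χ² = Σ (O − E)² / E
  triangular-seedpod: (98 − 97.5)² / 97.5 = 0.0026
  ovoid-seedpod: (6 − 6.5)² / 6.5 = 0.0385
χ² = 0.0026 + 0.0385 = 0.0411 ≈ 0.041

0.041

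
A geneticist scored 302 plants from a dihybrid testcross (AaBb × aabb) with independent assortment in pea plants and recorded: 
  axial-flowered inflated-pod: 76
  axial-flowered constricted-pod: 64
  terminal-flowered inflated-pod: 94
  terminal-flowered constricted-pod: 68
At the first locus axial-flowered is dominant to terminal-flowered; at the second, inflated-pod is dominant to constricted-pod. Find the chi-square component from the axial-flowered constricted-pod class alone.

1.752

A dihybrid testcross with independent assortment gives a 1:1:1:1 ratio.
The 1:1:1:1 ratio has 4 parts, so with N = 302 the expected counts are:
  axial-flowered inflated-pod: 302 × 1/4 = 75.5
  axial-flowered constricted-pod: 302 × 1/4 = 75.5
  terminal-flowered inflated-pod: 302 × 1/4 = 75.5
  terminal-flowered constricted-pod: 302 × 1/4 = 75.5
Contribution of axial-flowered constricted-pod: (64 − 75.5)² / 75.5 = 1.7517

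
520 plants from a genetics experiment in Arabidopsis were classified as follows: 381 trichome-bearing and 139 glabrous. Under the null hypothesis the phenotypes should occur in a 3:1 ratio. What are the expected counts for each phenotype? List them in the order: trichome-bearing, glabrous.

390, 130

Total ratio parts = 4. Expected numbers out of 520:
  trichome-bearing: 520 × 3/4 = 390
  glabrous: 520 × 1/4 = 130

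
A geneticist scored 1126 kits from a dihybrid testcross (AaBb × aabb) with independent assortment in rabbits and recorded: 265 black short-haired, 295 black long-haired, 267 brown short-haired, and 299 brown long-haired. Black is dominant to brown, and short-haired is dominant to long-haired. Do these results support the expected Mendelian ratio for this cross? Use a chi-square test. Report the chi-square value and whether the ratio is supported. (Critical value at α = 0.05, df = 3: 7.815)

3.449; consistent

A dihybrid testcross with independent assortment gives a 1:1:1:1 ratio.
Expected counts for N = 1126 under a 1:1:1:1 ratio (total parts = 4):
  black short-haired: 1126 × 1/4 = 281.5
  black long-haired: 1126 × 1/4 = 281.5
  brown short-haired: 1126 × 1/4 = 281.5
  brown long-haired: 1126 × 1/4 = 281.5
χ² = Σ (O − E)² / E
  black short-haired: (265 − 281.5)² / 281.5 = 0.9671
  black long-haired: (295 − 281.5)² / 281.5 = 0.6474
  brown short-haired: (267 − 281.5)² / 281.5 = 0.7469
  brown long-haired: (299 − 281.5)² / 281.5 = 1.0879
χ² = 0.9671 + 0.6474 + 0.7469 + 1.0879 = 3.4493 ≈ 3.449
Degrees of freedom = 4 − 1 = 3; critical value at α = 0.05 is 7.815.
Since 3.449 < 7.815, we fail to reject the null hypothesis — the data are consistent with the 1:1:1:1 ratio.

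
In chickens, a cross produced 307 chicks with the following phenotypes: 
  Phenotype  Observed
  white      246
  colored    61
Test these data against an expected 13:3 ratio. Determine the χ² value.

0.253

Expected counts for N = 307 under a 13:3 ratio (total parts = 16):
  white: 307 × 13/16 = 249.4375
  colored: 307 × 3/16 = 57.5625
χ² = Σ (O − E)² / E
  white: (246 − 249.4375)² / 249.4375 = 0.0474
  colored: (61 − 57.5625)² / 57.5625 = 0.2053
χ² = 0.0474 + 0.2053 = 0.2527 ≈ 0.253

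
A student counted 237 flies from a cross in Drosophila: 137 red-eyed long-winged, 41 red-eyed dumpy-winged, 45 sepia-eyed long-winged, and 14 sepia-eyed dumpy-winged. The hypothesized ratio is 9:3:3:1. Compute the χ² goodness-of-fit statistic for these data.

0.420

Expected counts for N = 237 under a 9:3:3:1 ratio (total parts = 16):
  red-eyed long-winged: 237 × 9/16 = 133.3125
  red-eyed dumpy-winged: 237 × 3/16 = 44.4375
  sepia-eyed long-winged: 237 × 3/16 = 44.4375
  sepia-eyed dumpy-winged: 237 × 1/16 = 14.8125
χ² = Σ (O − E)² / E
  red-eyed long-winged: (137 − 133.3125)² / 133.3125 = 0.1020
  red-eyed dumpy-winged: (41 − 44.4375)² / 44.4375 = 0.2659
  sepia-eyed long-winged: (45 − 44.4375)² / 44.4375 = 0.0071
  sepia-eyed dumpy-winged: (14 − 14.8125)² / 14.8125 = 0.0446
χ² = 0.1020 + 0.2659 + 0.0071 + 0.0446 = 0.4196 ≈ 0.420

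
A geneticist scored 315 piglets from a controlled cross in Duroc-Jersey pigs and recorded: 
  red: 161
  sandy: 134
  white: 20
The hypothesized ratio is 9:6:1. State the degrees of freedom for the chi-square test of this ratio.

2

A goodness-of-fit test with 3 phenotype classes has df = 3 − 1 = 2.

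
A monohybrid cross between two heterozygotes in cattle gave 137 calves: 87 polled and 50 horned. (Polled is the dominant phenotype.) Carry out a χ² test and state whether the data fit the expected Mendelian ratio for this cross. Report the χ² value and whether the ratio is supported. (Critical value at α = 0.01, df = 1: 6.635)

9.657; not consistent

For a monohybrid cross between heterozygotes with complete dominance, the expected phenotypic ratio is 3:1.
The 3:1 ratio has 4 parts, so with N = 137 the expected counts are:
  polled: 137 × 3/4 = 102.75
  horned: 137 × 1/4 = 34.25
χ² = Σ (O − E)² / E
  polled: (87 − 102.75)² / 102.75 = 2.4142
  horned: (50 − 34.25)² / 34.25 = 7.2427
χ² = 2.4142 + 7.2427 = 9.6569 ≈ 9.657
Degrees of freedom = 2 − 1 = 1; critical value at α = 0.01 is 6.635.
Since 9.657 > 6.635, we reject the null hypothesis — the data do not fit the 3:1 ratio.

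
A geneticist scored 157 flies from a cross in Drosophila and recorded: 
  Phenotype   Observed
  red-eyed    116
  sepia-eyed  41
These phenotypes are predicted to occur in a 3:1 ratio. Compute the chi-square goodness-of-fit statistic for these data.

0.104

Under the 3:1 hypothesis (Σ ratio = 4, N = 157):
  red-eyed: 157 × 3/4 = 117.75
  sepia-eyed: 157 × 1/4 = 39.25
χ² = Σ (O − E)² / E
  red-eyed: (116 − 117.75)² / 117.75 = 0.0260
  sepia-eyed: (41 − 39.25)² / 39.25 = 0.0780
χ² = 0.0260 + 0.0780 = 0.104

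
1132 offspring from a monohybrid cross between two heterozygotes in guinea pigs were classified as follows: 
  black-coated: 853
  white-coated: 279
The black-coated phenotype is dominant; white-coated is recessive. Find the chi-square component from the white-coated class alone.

0.057

For a monohybrid cross between heterozygotes with complete dominance, the expected phenotypic ratio is 3:1.
Expected counts for N = 1132 under a 3:1 ratio (total parts = 4):
  black-coated: 1132 × 3/4 = 849
  white-coated: 1132 × 1/4 = 283
Contribution of white-coated: (279 − 283)² / 283 = 0.0565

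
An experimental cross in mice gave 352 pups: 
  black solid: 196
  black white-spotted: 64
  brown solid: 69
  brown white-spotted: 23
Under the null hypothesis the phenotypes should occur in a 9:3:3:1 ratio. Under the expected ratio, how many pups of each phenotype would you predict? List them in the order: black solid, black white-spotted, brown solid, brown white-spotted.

The 9:3:3:1 ratio has 16 parts, so with N = 352 the expected counts are:
  black solid: 352 × 9/16 = 198
  black white-spotted: 352 × 3/16 = 66
  brown solid: 352 × 3/16 = 66
  brown white-spotted: 352 × 1/16 = 22

198, 66, 66, 22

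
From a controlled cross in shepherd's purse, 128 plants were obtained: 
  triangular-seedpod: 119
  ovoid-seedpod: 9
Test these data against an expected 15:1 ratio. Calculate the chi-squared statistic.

The 15:1 ratio has 16 parts, so with N = 128 the expected counts are:
  triangular-seedpod: 128 × 15/16 = 120
  ovoid-seedpod: 128 × 1/16 = 8
χ² = Σ (O − E)² / E
  triangular-seedpod: (119 − 120)² / 120 = 0.0083
  ovoid-seedpod: (9 − 8)² / 8 = 0.1250
χ² = 0.0083 + 0.1250 = 0.1333 ≈ 0.133

0.133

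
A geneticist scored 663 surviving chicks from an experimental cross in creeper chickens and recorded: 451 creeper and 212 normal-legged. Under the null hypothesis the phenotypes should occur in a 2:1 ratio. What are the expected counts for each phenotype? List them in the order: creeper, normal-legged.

The 2:1 ratio has 3 parts, so with N = 663 the expected counts are:
  creeper: 663 × 2/3 = 442
  normal-legged: 663 × 1/3 = 221

442, 221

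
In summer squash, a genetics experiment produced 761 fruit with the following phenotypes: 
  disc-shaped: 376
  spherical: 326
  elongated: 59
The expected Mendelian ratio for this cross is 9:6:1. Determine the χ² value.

Total ratio parts = 16. Expected numbers out of 761:
  disc-shaped: 761 × 9/16 = 428.0625
  spherical: 761 × 6/16 = 285.375
  elongated: 761 × 1/16 = 47.5625
χ² = Σ (O − E)² / E
  disc-shaped: (376 − 428.0625)² / 428.0625 = 6.3320
  spherical: (326 − 285.375)² / 285.375 = 5.7832
  elongated: (59 − 47.5625)² / 47.5625 = 2.7504
χ² = 6.3320 + 5.7832 + 2.7504 = 14.8656 ≈ 14.866

14.866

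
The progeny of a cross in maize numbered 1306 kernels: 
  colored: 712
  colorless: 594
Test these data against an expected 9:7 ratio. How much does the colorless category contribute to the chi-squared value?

Total ratio parts = 16. Expected numbers out of 1306:
  colored: 1306 × 9/16 = 734.625
  colorless: 1306 × 7/16 = 571.375
Contribution of colorless: (594 − 571.375)² / 571.375 = 0.8959

0.896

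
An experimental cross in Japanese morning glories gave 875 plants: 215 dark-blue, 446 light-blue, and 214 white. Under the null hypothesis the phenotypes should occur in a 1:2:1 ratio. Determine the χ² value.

Total ratio parts = 4. Expected numbers out of 875:
  dark-blue: 875 × 1/4 = 218.75
  light-blue: 875 × 2/4 = 437.5
  white: 875 × 1/4 = 218.75
χ² = Σ (O − E)² / E
  dark-blue: (215 − 218.75)² / 218.75 = 0.0643
  light-blue: (446 − 437.5)² / 437.5 = 0.1651
  white: (214 − 218.75)² / 218.75 = 0.1031
χ² = 0.0643 + 0.1651 + 0.1031 = 0.3325 ≈ 0.333

0.333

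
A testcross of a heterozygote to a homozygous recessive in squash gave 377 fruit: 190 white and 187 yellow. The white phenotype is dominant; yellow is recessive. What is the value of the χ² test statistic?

A testcross of a heterozygote (Aa × aa) gives a 1:1 phenotypic ratio.
The 1:1 ratio has 2 parts, so with N = 377 the expected counts are:
  white: 377 × 1/2 = 188.5
  yellow: 377 × 1/2 = 188.5
χ² = Σ (O − E)² / E
  white: (190 − 188.5)² / 188.5 = 0.0119
  yellow: (187 − 188.5)² / 188.5 = 0.0119
χ² = 0.0119 + 0.0119 = 0.0238 ≈ 0.024

0.024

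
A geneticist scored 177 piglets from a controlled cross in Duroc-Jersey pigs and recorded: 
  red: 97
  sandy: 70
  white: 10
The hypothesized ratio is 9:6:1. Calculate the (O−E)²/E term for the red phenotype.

The 9:6:1 ratio has 16 parts, so with N = 177 the expected counts are:
  red: 177 × 9/16 = 99.5625
  sandy: 177 × 6/16 = 66.375
  white: 177 × 1/16 = 11.0625
Contribution of red: (97 − 99.5625)² / 99.5625 = 0.0660

0.066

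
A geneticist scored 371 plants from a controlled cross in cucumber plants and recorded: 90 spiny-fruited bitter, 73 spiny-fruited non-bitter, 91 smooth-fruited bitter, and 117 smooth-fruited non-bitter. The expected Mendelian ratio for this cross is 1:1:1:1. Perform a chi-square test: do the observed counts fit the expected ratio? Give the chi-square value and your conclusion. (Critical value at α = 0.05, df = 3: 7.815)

Total ratio parts = 4. Expected numbers out of 371:
  spiny-fruited bitter: 371 × 1/4 = 92.75
  spiny-fruited non-bitter: 371 × 1/4 = 92.75
  smooth-fruited bitter: 371 × 1/4 = 92.75
  smooth-fruited non-bitter: 371 × 1/4 = 92.75
χ² = Σ (O − E)² / E
  spiny-fruited bitter: (90 − 92.75)² / 92.75 = 0.0815
  spiny-fruited non-bitter: (73 − 92.75)² / 92.75 = 4.2055
  smooth-fruited bitter: (91 − 92.75)² / 92.75 = 0.0330
  smooth-fruited non-bitter: (117 − 92.75)² / 92.75 = 6.3403
χ² = 0.0815 + 4.2055 + 0.0330 + 6.3403 = 10.6603 ≈ 10.660
Degrees of freedom = 4 − 1 = 3; critical value at α = 0.05 is 7.815.
Since 10.660 > 7.815, we reject the null hypothesis — the data do not fit the 1:1:1:1 ratio.

10.660; not consistent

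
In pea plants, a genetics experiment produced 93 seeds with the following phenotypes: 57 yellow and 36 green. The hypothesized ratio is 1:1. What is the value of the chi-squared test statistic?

4.742

The 1:1 ratio has 2 parts, so with N = 93 the expected counts are:
  yellow: 93 × 1/2 = 46.5
  green: 93 × 1/2 = 46.5
χ² = Σ (O − E)² / E
  yellow: (57 − 46.5)² / 46.5 = 2.3710
  green: (36 − 46.5)² / 46.5 = 2.3710
χ² = 2.3710 + 2.3710 = 4.742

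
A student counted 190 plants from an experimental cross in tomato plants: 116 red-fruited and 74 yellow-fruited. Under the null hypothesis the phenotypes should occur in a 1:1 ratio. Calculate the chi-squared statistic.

Total ratio parts = 2. Expected numbers out of 190:
  red-fruited: 190 × 1/2 = 95
  yellow-fruited: 190 × 1/2 = 95
χ² = Σ (O − E)² / E
  red-fruited: (116 − 95)² / 95 = 4.6421
  yellow-fruited: (74 − 95)² / 95 = 4.6421
χ² = 4.6421 + 4.6421 = 9.2842 ≈ 9.284

9.284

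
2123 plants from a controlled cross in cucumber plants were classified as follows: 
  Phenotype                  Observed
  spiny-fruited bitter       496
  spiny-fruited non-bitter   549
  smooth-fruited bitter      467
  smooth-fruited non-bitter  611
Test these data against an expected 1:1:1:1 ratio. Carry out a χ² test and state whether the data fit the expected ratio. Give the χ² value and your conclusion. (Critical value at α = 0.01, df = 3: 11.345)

Under the 1:1:1:1 hypothesis (Σ ratio = 4, N = 2123):
  spiny-fruited bitter: 2123 × 1/4 = 530.75
  spiny-fruited non-bitter: 2123 × 1/4 = 530.75
  smooth-fruited bitter: 2123 × 1/4 = 530.75
  smooth-fruited non-bitter: 2123 × 1/4 = 530.75
χ² = Σ (O − E)² / E
  spiny-fruited bitter: (496 − 530.75)² / 530.75 = 2.2752
  spiny-fruited non-bitter: (549 − 530.75)² / 530.75 = 0.6275
  smooth-fruited bitter: (467 − 530.75)² / 530.75 = 7.6572
  smooth-fruited non-bitter: (611 − 530.75)² / 530.75 = 12.1339
χ² = 2.2752 + 0.6275 + 7.6572 + 12.1339 = 22.6938 ≈ 22.694
Degrees of freedom = 4 − 1 = 3; critical value at α = 0.01 is 11.345.
Since 22.694 > 11.345, we reject the null hypothesis — the data do not fit the 1:1:1:1 ratio.

22.694; not consistent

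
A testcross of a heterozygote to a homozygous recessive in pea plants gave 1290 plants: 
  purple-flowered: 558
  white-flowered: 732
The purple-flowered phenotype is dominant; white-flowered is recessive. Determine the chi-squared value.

23.470

A testcross of a heterozygote (Aa × aa) gives a 1:1 phenotypic ratio.
Expected counts for N = 1290 under a 1:1 ratio (total parts = 2):
  purple-flowered: 1290 × 1/2 = 645
  white-flowered: 1290 × 1/2 = 645
χ² = Σ (O − E)² / E
  purple-flowered: (558 − 645)² / 645 = 11.7349
  white-flowered: (732 − 645)² / 645 = 11.7349
χ² = 11.7349 + 11.7349 = 23.4698 ≈ 23.470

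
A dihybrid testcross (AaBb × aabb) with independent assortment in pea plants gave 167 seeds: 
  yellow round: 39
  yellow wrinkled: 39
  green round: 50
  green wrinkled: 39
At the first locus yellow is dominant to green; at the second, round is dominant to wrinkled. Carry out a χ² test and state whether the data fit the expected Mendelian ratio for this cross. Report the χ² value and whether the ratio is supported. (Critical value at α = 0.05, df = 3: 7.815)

A dihybrid testcross with independent assortment gives a 1:1:1:1 ratio.
Expected counts for N = 167 under a 1:1:1:1 ratio (total parts = 4):
  yellow round: 167 × 1/4 = 41.75
  yellow wrinkled: 167 × 1/4 = 41.75
  green round: 167 × 1/4 = 41.75
  green wrinkled: 167 × 1/4 = 41.75
χ² = Σ (O − E)² / E
  yellow round: (39 − 41.75)² / 41.75 = 0.1811
  yellow wrinkled: (39 − 41.75)² / 41.75 = 0.1811
  green round: (50 − 41.75)² / 41.75 = 1.6302
  green wrinkled: (39 − 41.75)² / 41.75 = 0.1811
χ² = 0.1811 + 0.1811 + 1.6302 + 0.1811 = 2.1735 ≈ 2.174
Degrees of freedom = 4 − 1 = 3; critical value at α = 0.05 is 7.815.
Since 2.174 < 7.815, we fail to reject the null hypothesis — the data are consistent with the 1:1:1:1 ratio.

2.174; consistent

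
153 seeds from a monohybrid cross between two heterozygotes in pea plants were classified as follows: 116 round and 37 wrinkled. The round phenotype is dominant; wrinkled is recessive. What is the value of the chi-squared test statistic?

For a monohybrid cross between heterozygotes with complete dominance, the expected phenotypic ratio is 3:1.
Expected counts for N = 153 under a 3:1 ratio (total parts = 4):
  round: 153 × 3/4 = 114.75
  wrinkled: 153 × 1/4 = 38.25
χ² = Σ (O − E)² / E
  round: (116 − 114.75)² / 114.75 = 0.0136
  wrinkled: (37 − 38.25)² / 38.25 = 0.0408
χ² = 0.0136 + 0.0408 = 0.0544 ≈ 0.054

0.054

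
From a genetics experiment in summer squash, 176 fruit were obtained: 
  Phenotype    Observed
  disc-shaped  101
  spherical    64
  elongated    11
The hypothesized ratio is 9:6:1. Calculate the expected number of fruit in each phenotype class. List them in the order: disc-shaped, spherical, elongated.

99, 66, 11

Expected counts for N = 176 under a 9:6:1 ratio (total parts = 16):
  disc-shaped: 176 × 9/16 = 99
  spherical: 176 × 6/16 = 66
  elongated: 176 × 1/16 = 11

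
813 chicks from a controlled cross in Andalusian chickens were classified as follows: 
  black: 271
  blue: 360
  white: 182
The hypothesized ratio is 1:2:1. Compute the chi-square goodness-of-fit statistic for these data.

Total ratio parts = 4. Expected numbers out of 813:
  black: 813 × 1/4 = 203.25
  blue: 813 × 2/4 = 406.5
  white: 813 × 1/4 = 203.25
χ² = Σ (O − E)² / E
  black: (271 − 203.25)² / 203.25 = 22.5833
  blue: (360 − 406.5)² / 406.5 = 5.3192
  white: (182 − 203.25)² / 203.25 = 2.2217
χ² = 22.5833 + 5.3192 + 2.2217 = 30.1242 ≈ 30.124

30.124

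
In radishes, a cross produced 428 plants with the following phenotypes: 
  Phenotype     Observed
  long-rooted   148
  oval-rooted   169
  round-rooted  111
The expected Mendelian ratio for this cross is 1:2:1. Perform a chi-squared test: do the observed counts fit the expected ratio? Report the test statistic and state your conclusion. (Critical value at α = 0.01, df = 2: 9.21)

25.322; not consistent

Expected counts for N = 428 under a 1:2:1 ratio (total parts = 4):
  long-rooted: 428 × 1/4 = 107
  oval-rooted: 428 × 2/4 = 214
  round-rooted: 428 × 1/4 = 107
χ² = Σ (O − E)² / E
  long-rooted: (148 − 107)² / 107 = 15.7103
  oval-rooted: (169 − 214)² / 214 = 9.4626
  round-rooted: (111 − 107)² / 107 = 0.1495
χ² = 15.7103 + 9.4626 + 0.1495 = 25.3224 ≈ 25.322
Degrees of freedom = 3 − 1 = 2; critical value at α = 0.01 is 9.21.
Since 25.322 > 9.21, we reject the null hypothesis — the data do not fit the 1:2:1 ratio.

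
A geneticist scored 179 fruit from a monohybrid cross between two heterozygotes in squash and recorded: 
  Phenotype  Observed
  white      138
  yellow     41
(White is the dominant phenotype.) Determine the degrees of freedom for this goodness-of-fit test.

For a monohybrid cross between heterozygotes with complete dominance, the expected phenotypic ratio is 3:1.
A goodness-of-fit test with 2 phenotype classes has df = 2 − 1 = 1.

1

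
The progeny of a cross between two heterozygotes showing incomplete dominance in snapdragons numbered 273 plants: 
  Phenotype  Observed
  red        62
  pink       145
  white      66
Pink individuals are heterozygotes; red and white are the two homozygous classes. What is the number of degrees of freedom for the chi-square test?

2

With incomplete dominance, a heterozygote × heterozygote cross gives a 1:2:1 phenotypic ratio.
A goodness-of-fit test with 3 phenotype classes has df = 3 − 1 = 2.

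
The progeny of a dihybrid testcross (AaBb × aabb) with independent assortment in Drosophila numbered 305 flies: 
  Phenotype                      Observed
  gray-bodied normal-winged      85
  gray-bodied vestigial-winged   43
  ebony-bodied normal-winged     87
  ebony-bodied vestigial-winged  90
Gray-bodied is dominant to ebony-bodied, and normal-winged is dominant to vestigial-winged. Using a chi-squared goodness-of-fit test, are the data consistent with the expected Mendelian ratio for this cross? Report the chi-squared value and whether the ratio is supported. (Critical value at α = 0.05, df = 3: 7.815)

19.498; not consistent

A dihybrid testcross with independent assortment gives a 1:1:1:1 ratio.
Expected counts for N = 305 under a 1:1:1:1 ratio (total parts = 4):
  gray-bodied normal-winged: 305 × 1/4 = 76.25
  gray-bodied vestigial-winged: 305 × 1/4 = 76.25
  ebony-bodied normal-winged: 305 × 1/4 = 76.25
  ebony-bodied vestigial-winged: 305 × 1/4 = 76.25
χ² = Σ (O − E)² / E
  gray-bodied normal-winged: (85 − 76.25)² / 76.25 = 1.0041
  gray-bodied vestigial-winged: (43 − 76.25)² / 76.25 = 14.4992
  ebony-bodied normal-winged: (87 − 76.25)² / 76.25 = 1.5156
  ebony-bodied vestigial-winged: (90 − 76.25)² / 76.25 = 2.4795
χ² = 1.0041 + 14.4992 + 1.5156 + 2.4795 = 19.4984 ≈ 19.498
Degrees of freedom = 4 − 1 = 3; critical value at α = 0.05 is 7.815.
Since 19.498 > 7.815, we reject the null hypothesis — the data do not fit the 1:1:1:1 ratio.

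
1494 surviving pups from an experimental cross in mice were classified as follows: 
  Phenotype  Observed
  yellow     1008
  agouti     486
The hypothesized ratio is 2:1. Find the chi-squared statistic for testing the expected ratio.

0.434

The 2:1 ratio has 3 parts, so with N = 1494 the expected counts are:
  yellow: 1494 × 2/3 = 996
  agouti: 1494 × 1/3 = 498
χ² = Σ (O − E)² / E
  yellow: (1008 − 996)² / 996 = 0.1446
  agouti: (486 − 498)² / 498 = 0.2892
χ² = 0.1446 + 0.2892 = 0.4338 ≈ 0.434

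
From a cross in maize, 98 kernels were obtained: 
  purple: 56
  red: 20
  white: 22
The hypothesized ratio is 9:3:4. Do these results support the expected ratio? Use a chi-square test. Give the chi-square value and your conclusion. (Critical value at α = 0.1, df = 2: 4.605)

0.413; consistent

Under the 9:3:4 hypothesis (Σ ratio = 16, N = 98):
  purple: 98 × 9/16 = 55.125
  red: 98 × 3/16 = 18.375
  white: 98 × 4/16 = 24.5
χ² = Σ (O − E)² / E
  purple: (56 − 55.125)² / 55.125 = 0.0139
  red: (20 − 18.375)² / 18.375 = 0.1437
  white: (22 − 24.5)² / 24.5 = 0.2551
χ² = 0.0139 + 0.1437 + 0.2551 = 0.4127 ≈ 0.413
Degrees of freedom = 3 − 1 = 2; critical value at α = 0.1 is 4.605.
Since 0.413 < 4.605, we fail to reject the null hypothesis — the data are consistent with the 9:3:4 ratio.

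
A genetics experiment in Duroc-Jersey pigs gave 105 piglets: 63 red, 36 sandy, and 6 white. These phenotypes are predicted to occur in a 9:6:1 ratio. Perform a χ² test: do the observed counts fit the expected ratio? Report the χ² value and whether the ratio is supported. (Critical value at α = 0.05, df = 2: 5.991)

0.600; consistent

The 9:6:1 ratio has 16 parts, so with N = 105 the expected counts are:
  red: 105 × 9/16 = 59.0625
  sandy: 105 × 6/16 = 39.375
  white: 105 × 1/16 = 6.5625
χ² = Σ (O − E)² / E
  red: (63 − 59.0625)² / 59.0625 = 0.2625
  sandy: (36 − 39.375)² / 39.375 = 0.2893
  white: (6 − 6.5625)² / 6.5625 = 0.0482
χ² = 0.2625 + 0.2893 + 0.0482 = 0.600
Degrees of freedom = 3 − 1 = 2; critical value at α = 0.05 is 5.991.
Since 0.600 < 5.991, we fail to reject the null hypothesis — the data are consistent with the 9:6:1 ratio.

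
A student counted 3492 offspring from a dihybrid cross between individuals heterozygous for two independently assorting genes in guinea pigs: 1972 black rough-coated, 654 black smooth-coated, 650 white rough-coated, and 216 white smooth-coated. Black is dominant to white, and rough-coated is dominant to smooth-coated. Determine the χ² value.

A dihybrid F₂ with independent assortment and complete dominance at both loci gives a 9:3:3:1 phenotypic ratio.
Under the 9:3:3:1 hypothesis (Σ ratio = 16, N = 3492):
  black rough-coated: 3492 × 9/16 = 1964.25
  black smooth-coated: 3492 × 3/16 = 654.75
  white rough-coated: 3492 × 3/16 = 654.75
  white smooth-coated: 3492 × 1/16 = 218.25
χ² = Σ (O − E)² / E
  black rough-coated: (1972 − 1964.25)² / 1964.25 = 0.0306
  black smooth-coated: (654 − 654.75)² / 654.75 = 0.0009
  white rough-coated: (650 − 654.75)² / 654.75 = 0.0345
  white smooth-coated: (216 − 218.25)² / 218.25 = 0.0232
χ² = 0.0306 + 0.0009 + 0.0345 + 0.0232 = 0.0892 ≈ 0.089

0.089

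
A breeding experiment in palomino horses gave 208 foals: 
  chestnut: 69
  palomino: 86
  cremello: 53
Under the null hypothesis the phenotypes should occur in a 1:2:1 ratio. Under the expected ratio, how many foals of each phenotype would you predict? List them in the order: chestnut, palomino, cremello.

52, 104, 52

Under the 1:2:1 hypothesis (Σ ratio = 4, N = 208):
  chestnut: 208 × 1/4 = 52
  palomino: 208 × 2/4 = 104
  cremello: 208 × 1/4 = 52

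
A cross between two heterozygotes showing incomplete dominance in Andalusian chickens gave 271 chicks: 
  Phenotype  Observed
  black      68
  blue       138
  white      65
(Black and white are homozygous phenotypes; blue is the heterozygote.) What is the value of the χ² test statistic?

0.159

With incomplete dominance, a heterozygote × heterozygote cross gives a 1:2:1 phenotypic ratio.
Expected counts for N = 271 under a 1:2:1 ratio (total parts = 4):
  black: 271 × 1/4 = 67.75
  blue: 271 × 2/4 = 135.5
  white: 271 × 1/4 = 67.75
χ² = Σ (O − E)² / E
  black: (68 − 67.75)² / 67.75 = 0.0009
  blue: (138 − 135.5)² / 135.5 = 0.0461
  white: (65 − 67.75)² / 67.75 = 0.1116
χ² = 0.0009 + 0.0461 + 0.1116 = 0.1586 ≈ 0.159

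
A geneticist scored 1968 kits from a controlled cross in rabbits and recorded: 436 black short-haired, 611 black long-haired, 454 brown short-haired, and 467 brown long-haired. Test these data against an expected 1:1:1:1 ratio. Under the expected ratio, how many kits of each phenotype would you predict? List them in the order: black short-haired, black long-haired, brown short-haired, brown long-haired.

492, 492, 492, 492

Expected counts for N = 1968 under a 1:1:1:1 ratio (total parts = 4):
  black short-haired: 1968 × 1/4 = 492
  black long-haired: 1968 × 1/4 = 492
  brown short-haired: 1968 × 1/4 = 492
  brown long-haired: 1968 × 1/4 = 492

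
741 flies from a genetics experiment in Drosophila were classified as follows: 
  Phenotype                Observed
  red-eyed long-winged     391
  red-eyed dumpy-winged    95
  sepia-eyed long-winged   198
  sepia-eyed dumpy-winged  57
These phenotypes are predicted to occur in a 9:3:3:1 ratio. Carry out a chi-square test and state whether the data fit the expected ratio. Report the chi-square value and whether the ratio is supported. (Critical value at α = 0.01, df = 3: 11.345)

43.067; not consistent

The 9:3:3:1 ratio has 16 parts, so with N = 741 the expected counts are:
  red-eyed long-winged: 741 × 9/16 = 416.8125
  red-eyed dumpy-winged: 741 × 3/16 = 138.9375
  sepia-eyed long-winged: 741 × 3/16 = 138.9375
  sepia-eyed dumpy-winged: 741 × 1/16 = 46.3125
χ² = Σ (O − E)² / E
  red-eyed long-winged: (391 − 416.8125)² / 416.8125 = 1.5985
  red-eyed dumpy-winged: (95 − 138.9375)² / 138.9375 = 13.8948
  sepia-eyed long-winged: (198 − 138.9375)² / 138.9375 = 25.1075
  sepia-eyed dumpy-winged: (57 − 46.3125)² / 46.3125 = 2.4663
χ² = 1.5985 + 13.8948 + 25.1075 + 2.4663 = 43.0671 ≈ 43.067
Degrees of freedom = 4 − 1 = 3; critical value at α = 0.01 is 11.345.
Since 43.067 > 11.345, we reject the null hypothesis — the data do not fit the 9:3:3:1 ratio.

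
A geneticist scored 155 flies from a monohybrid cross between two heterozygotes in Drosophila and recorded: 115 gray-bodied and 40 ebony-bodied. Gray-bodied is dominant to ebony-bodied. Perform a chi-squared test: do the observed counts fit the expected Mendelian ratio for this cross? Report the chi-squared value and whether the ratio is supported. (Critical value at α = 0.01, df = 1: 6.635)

For a monohybrid cross between heterozygotes with complete dominance, the expected phenotypic ratio is 3:1.
Expected counts for N = 155 under a 3:1 ratio (total parts = 4):
  gray-bodied: 155 × 3/4 = 116.25
  ebony-bodied: 155 × 1/4 = 38.75
χ² = Σ (O − E)² / E
  gray-bodied: (115 − 116.25)² / 116.25 = 0.0134
  ebony-bodied: (40 − 38.75)² / 38.75 = 0.0403
χ² = 0.0134 + 0.0403 = 0.0537 ≈ 0.054
Degrees of freedom = 2 − 1 = 1; critical value at α = 0.01 is 6.635.
Since 0.054 < 6.635, we fail to reject the null hypothesis — the data are consistent with the 3:1 ratio.

0.054; consistent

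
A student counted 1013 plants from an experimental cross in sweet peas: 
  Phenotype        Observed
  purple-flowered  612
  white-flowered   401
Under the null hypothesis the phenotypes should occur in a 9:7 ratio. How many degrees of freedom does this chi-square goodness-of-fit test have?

1

A goodness-of-fit test with 2 phenotype classes has df = 2 − 1 = 1.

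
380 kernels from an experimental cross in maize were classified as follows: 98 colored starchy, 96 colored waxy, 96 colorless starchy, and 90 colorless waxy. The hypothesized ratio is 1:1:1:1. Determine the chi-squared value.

0.379

Under the 1:1:1:1 hypothesis (Σ ratio = 4, N = 380):
  colored starchy: 380 × 1/4 = 95
  colored waxy: 380 × 1/4 = 95
  colorless starchy: 380 × 1/4 = 95
  colorless waxy: 380 × 1/4 = 95
χ² = Σ (O − E)² / E
  colored starchy: (98 − 95)² / 95 = 0.0947
  colored waxy: (96 − 95)² / 95 = 0.0105
  colorless starchy: (96 − 95)² / 95 = 0.0105
  colorless waxy: (90 − 95)² / 95 = 0.2632
χ² = 0.0947 + 0.0105 + 0.0105 + 0.2632 = 0.3789 ≈ 0.379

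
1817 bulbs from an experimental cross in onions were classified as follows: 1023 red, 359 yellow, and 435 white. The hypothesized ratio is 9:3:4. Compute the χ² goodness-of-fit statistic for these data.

Total ratio parts = 16. Expected numbers out of 1817:
  red: 1817 × 9/16 = 1022.0625
  yellow: 1817 × 3/16 = 340.6875
  white: 1817 × 4/16 = 454.25
χ² = Σ (O − E)² / E
  red: (1023 − 1022.0625)² / 1022.0625 = 0.0009
  yellow: (359 − 340.6875)² / 340.6875 = 0.9843
  white: (435 − 454.25)² / 454.25 = 0.8158
χ² = 0.0009 + 0.9843 + 0.8158 = 1.801

1.801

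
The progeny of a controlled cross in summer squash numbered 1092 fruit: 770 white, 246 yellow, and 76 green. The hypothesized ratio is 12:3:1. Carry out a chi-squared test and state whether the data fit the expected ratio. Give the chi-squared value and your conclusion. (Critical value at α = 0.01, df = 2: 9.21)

12.122; not consistent

Under the 12:3:1 hypothesis (Σ ratio = 16, N = 1092):
  white: 1092 × 12/16 = 819
  yellow: 1092 × 3/16 = 204.75
  green: 1092 × 1/16 = 68.25
χ² = Σ (O − E)² / E
  white: (770 − 819)² / 819 = 2.9316
  yellow: (246 − 204.75)² / 204.75 = 8.3104
  green: (76 − 68.25)² / 68.25 = 0.8800
χ² = 2.9316 + 8.3104 + 0.8800 = 12.122
Degrees of freedom = 3 − 1 = 2; critical value at α = 0.01 is 9.21.
Since 12.122 > 9.21, we reject the null hypothesis — the data do not fit the 12:3:1 ratio.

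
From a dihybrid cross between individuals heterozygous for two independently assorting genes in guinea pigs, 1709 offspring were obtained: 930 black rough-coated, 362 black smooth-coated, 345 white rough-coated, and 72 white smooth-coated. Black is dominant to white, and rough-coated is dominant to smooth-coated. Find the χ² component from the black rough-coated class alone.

1.020

A dihybrid F₂ with independent assortment and complete dominance at both loci gives a 9:3:3:1 phenotypic ratio.
The 9:3:3:1 ratio has 16 parts, so with N = 1709 the expected counts are:
  black rough-coated: 1709 × 9/16 = 961.3125
  black smooth-coated: 1709 × 3/16 = 320.4375
  white rough-coated: 1709 × 3/16 = 320.4375
  white smooth-coated: 1709 × 1/16 = 106.8125
Contribution of black rough-coated: (930 − 961.3125)² / 961.3125 = 1.0199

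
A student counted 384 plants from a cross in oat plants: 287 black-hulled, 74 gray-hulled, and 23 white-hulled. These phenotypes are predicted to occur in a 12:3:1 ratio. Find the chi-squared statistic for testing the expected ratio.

Expected counts for N = 384 under a 12:3:1 ratio (total parts = 16):
  black-hulled: 384 × 12/16 = 288
  gray-hulled: 384 × 3/16 = 72
  white-hulled: 384 × 1/16 = 24
χ² = Σ (O − E)² / E
  black-hulled: (287 − 288)² / 288 = 0.0035
  gray-hulled: (74 − 72)² / 72 = 0.0556
  white-hulled: (23 − 24)² / 24 = 0.0417
χ² = 0.0035 + 0.0556 + 0.0417 = 0.1008 ≈ 0.101

0.101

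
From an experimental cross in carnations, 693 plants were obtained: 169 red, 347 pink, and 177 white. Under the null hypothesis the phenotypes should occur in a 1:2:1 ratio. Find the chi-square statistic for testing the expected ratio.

0.186

The 1:2:1 ratio has 4 parts, so with N = 693 the expected counts are:
  red: 693 × 1/4 = 173.25
  pink: 693 × 2/4 = 346.5
  white: 693 × 1/4 = 173.25
χ² = Σ (O − E)² / E
  red: (169 − 173.25)² / 173.25 = 0.1043
  pink: (347 − 346.5)² / 346.5 = 0.0007
  white: (177 − 173.25)² / 173.25 = 0.0812
χ² = 0.1043 + 0.0007 + 0.0812 = 0.1862 ≈ 0.186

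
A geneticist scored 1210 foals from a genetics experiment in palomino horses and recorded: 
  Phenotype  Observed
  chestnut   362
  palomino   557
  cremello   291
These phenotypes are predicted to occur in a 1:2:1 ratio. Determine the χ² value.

15.949

Under the 1:2:1 hypothesis (Σ ratio = 4, N = 1210):
  chestnut: 1210 × 1/4 = 302.5
  palomino: 1210 × 2/4 = 605
  cremello: 1210 × 1/4 = 302.5
χ² = Σ (O − E)² / E
  chestnut: (362 − 302.5)² / 302.5 = 11.7033
  palomino: (557 − 605)² / 605 = 3.8083
  cremello: (291 − 302.5)² / 302.5 = 0.4372
χ² = 11.7033 + 3.8083 + 0.4372 = 15.9488 ≈ 15.949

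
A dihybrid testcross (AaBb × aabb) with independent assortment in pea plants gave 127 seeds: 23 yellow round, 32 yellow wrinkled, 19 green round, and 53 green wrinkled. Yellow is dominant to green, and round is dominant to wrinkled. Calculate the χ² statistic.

A dihybrid testcross with independent assortment gives a 1:1:1:1 ratio.
Expected counts for N = 127 under a 1:1:1:1 ratio (total parts = 4):
  yellow round: 127 × 1/4 = 31.75
  yellow wrinkled: 127 × 1/4 = 31.75
  green round: 127 × 1/4 = 31.75
  green wrinkled: 127 × 1/4 = 31.75
χ² = Σ (O − E)² / E
  yellow round: (23 − 31.75)² / 31.75 = 2.4114
  yellow wrinkled: (32 − 31.75)² / 31.75 = 0.0020
  green round: (19 − 31.75)² / 31.75 = 5.1201
  green wrinkled: (53 − 31.75)² / 31.75 = 14.2224
χ² = 2.4114 + 0.0020 + 5.1201 + 14.2224 = 21.7559 ≈ 21.756

21.756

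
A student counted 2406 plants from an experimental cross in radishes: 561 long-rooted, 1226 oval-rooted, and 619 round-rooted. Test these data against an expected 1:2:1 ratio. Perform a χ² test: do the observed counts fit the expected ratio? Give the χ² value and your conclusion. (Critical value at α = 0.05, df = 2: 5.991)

Total ratio parts = 4. Expected numbers out of 2406:
  long-rooted: 2406 × 1/4 = 601.5
  oval-rooted: 2406 × 2/4 = 1203
  round-rooted: 2406 × 1/4 = 601.5
χ² = Σ (O − E)² / E
  long-rooted: (561 − 601.5)² / 601.5 = 2.7269
  oval-rooted: (1226 − 1203)² / 1203 = 0.4397
  round-rooted: (619 − 601.5)² / 601.5 = 0.5091
χ² = 2.7269 + 0.4397 + 0.5091 = 3.6757 ≈ 3.676
Degrees of freedom = 3 − 1 = 2; critical value at α = 0.05 is 5.991.
Since 3.676 < 5.991, we fail to reject the null hypothesis — the data are consistent with the 1:2:1 ratio.

3.676; consistent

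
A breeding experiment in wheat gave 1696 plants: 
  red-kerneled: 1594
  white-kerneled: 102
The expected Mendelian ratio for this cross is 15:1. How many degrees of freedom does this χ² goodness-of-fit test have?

1

A goodness-of-fit test with 2 phenotype classes has df = 2 − 1 = 1.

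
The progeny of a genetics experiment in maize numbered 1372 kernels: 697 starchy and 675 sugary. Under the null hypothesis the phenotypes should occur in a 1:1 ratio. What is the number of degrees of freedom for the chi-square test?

1

A goodness-of-fit test with 2 phenotype classes has df = 2 − 1 = 1.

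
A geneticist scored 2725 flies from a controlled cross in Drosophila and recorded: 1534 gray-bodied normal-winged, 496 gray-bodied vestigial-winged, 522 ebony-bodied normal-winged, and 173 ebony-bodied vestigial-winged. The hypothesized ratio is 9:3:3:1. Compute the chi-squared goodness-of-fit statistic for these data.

0.720

The 9:3:3:1 ratio has 16 parts, so with N = 2725 the expected counts are:
  gray-bodied normal-winged: 2725 × 9/16 = 1532.8125
  gray-bodied vestigial-winged: 2725 × 3/16 = 510.9375
  ebony-bodied normal-winged: 2725 × 3/16 = 510.9375
  ebony-bodied vestigial-winged: 2725 × 1/16 = 170.3125
χ² = Σ (O − E)² / E
  gray-bodied normal-winged: (1534 − 1532.8125)² / 1532.8125 = 0.0009
  gray-bodied vestigial-winged: (496 − 510.9375)² / 510.9375 = 0.4367
  ebony-bodied normal-winged: (522 − 510.9375)² / 510.9375 = 0.2395
  ebony-bodied vestigial-winged: (173 − 170.3125)² / 170.3125 = 0.0424
χ² = 0.0009 + 0.4367 + 0.2395 + 0.0424 = 0.7195 ≈ 0.720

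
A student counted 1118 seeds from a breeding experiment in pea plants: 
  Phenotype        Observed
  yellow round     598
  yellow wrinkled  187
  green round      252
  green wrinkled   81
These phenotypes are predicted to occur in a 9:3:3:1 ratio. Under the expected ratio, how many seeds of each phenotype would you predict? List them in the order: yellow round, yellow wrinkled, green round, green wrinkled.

Under the 9:3:3:1 hypothesis (Σ ratio = 16, N = 1118):
  yellow round: 1118 × 9/16 = 628.875
  yellow wrinkled: 1118 × 3/16 = 209.625
  green round: 1118 × 3/16 = 209.625
  green wrinkled: 1118 × 1/16 = 69.875

628.875, 209.625, 209.625, 69.875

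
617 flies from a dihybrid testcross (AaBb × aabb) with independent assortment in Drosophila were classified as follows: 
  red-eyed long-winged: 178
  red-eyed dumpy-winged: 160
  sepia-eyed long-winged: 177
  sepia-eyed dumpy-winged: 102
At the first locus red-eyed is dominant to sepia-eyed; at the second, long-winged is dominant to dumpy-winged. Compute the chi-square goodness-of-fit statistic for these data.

A dihybrid testcross with independent assortment gives a 1:1:1:1 ratio.
The 1:1:1:1 ratio has 4 parts, so with N = 617 the expected counts are:
  red-eyed long-winged: 617 × 1/4 = 154.25
  red-eyed dumpy-winged: 617 × 1/4 = 154.25
  sepia-eyed long-winged: 617 × 1/4 = 154.25
  sepia-eyed dumpy-winged: 617 × 1/4 = 154.25
χ² = Σ (O − E)² / E
  red-eyed long-winged: (178 − 154.25)² / 154.25 = 3.6568
  red-eyed dumpy-winged: (160 − 154.25)² / 154.25 = 0.2143
  sepia-eyed long-winged: (177 − 154.25)² / 154.25 = 3.3553
  sepia-eyed dumpy-winged: (102 − 154.25)² / 154.25 = 17.6989
χ² = 3.6568 + 0.2143 + 3.3553 + 17.6989 = 24.9253 ≈ 24.925

24.925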